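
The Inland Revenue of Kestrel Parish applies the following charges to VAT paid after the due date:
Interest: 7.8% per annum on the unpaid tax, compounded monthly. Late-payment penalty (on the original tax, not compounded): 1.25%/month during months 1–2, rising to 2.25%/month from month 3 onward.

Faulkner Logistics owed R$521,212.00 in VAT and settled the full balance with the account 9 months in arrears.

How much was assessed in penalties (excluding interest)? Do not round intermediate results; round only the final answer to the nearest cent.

R$95,121.19

Penalty, months 1–2: 2 × 1.25% × R$521,212.00 = R$13,030.30
Penalty, months 3–9: 7 × 2.25% × R$521,212.00 = R$82,090.89
Total penalty = R$13,030.30 + R$82,090.89 = R$95,121.19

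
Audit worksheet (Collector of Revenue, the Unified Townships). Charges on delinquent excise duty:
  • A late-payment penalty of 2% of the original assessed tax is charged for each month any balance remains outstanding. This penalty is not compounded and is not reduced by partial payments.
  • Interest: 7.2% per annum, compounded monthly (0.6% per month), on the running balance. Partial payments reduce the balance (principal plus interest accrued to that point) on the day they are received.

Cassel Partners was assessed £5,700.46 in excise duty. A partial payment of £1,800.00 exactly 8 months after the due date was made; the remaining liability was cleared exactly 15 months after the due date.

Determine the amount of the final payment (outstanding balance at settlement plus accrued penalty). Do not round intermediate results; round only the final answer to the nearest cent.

Balance at month 8: £5,700.4600 × (1 + 0.006)^8 = £5,979.8976…
After £1,800.00 payment: £5,979.8976… − £1,800.00 = £4,179.8976…
Balance at month 15: £4,179.8976… × (1 + 0.006)^7 = £4,358.6451…
Penalty: 15 × 2% × £5,700.46 = £1,710.14…
Final settlement = outstanding balance + penalty = £4,358.6451… + £1,710.14… = £6,068.78

£6,068.78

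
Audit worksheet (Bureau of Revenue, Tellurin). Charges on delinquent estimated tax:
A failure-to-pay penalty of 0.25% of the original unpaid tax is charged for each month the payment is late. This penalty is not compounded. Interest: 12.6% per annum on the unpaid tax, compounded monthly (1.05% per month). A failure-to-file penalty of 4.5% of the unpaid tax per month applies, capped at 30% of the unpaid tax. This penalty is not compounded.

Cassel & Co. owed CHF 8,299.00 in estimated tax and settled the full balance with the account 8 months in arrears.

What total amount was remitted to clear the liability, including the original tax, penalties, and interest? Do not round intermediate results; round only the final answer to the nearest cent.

Failure-to-file: 8 × 4.5% × CHF 8,299.00 = CHF 2,987.64, capped at 30% × CHF 8,299.00 = CHF 2,489.70
Failure-to-pay penalty: 8 × 0.25% × CHF 8,299.00 = CHF 165.98
Interest: CHF 8,299.00 × ((1 + 0.0105)^8 − 1) = CHF 8,299.00 × 0.0871527… = CHF 723.2801…
Total = CHF 8,299.00 + CHF 2,655.6800 + CHF 723.2801… = CHF 11,677.96

CHF 11,677.96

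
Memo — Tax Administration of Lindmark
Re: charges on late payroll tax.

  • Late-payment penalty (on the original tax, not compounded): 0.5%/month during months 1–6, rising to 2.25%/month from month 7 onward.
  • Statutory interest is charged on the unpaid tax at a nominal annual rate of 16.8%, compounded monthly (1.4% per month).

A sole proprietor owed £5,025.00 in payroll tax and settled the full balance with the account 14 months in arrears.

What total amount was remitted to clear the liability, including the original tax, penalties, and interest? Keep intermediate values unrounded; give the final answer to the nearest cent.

Penalty, months 1–6: 6 × 0.5% × £5,025.00 = £150.75
Penalty, months 7–14: 8 × 2.25% × £5,025.00 = £904.50
Interest: £5,025.00 × ((1 + 0.014)^14 − 1) = £5,025.00 × 0.2148744… = £1,079.7437…
Total = £5,025.00 + £1,055.2500 + £1,079.7437… = £7,159.99

£7,159.99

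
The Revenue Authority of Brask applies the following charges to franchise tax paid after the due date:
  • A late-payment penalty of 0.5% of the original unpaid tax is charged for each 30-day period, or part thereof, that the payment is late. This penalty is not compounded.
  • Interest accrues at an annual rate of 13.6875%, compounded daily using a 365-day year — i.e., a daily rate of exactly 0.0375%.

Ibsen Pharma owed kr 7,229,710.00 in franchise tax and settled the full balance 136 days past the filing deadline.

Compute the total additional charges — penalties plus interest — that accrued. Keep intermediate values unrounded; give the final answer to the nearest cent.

kr 558,949.36

Penalty periods: ⌈136/30⌉ = 5; penalty = 5 × 0.5% × kr 7,229,710.00 = kr 180,742.75
Interest: kr 7,229,710.00 × ((1 + 0.000375)^136 − 1) = kr 7,229,710.00 × 0.05231283… = kr 378,206.6119…
Penalties + interest = kr 180,742.7500 + kr 378,206.6119… = kr 558,949.36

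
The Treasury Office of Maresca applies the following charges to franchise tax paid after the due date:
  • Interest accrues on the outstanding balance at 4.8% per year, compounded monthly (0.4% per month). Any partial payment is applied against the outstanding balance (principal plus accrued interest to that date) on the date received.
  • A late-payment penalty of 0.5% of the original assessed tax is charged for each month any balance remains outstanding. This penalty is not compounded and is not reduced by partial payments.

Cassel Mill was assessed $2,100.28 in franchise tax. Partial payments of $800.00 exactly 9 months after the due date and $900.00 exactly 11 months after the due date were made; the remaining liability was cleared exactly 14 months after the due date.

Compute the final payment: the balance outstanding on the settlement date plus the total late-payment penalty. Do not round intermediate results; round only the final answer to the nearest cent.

Balance at month 9: $2,100.2800 × (1 + 0.004)^9 = $2,177.1112…
After $800.00 payment: $2,177.1112… − $800.00 = $1,377.1112…
Balance at month 11: $1,377.1112… × (1 + 0.004)^2 = $1,388.1501…
After $900.00 payment: $1,388.1501… − $900.00 = $488.1501…
Balance at month 14: $488.1501… × (1 + 0.004)^3 = $494.0314…
Penalty: 14 × 0.5% × $2,100.28 = $147.02…
Final settlement = outstanding balance + penalty = $494.0314… + $147.02… = $641.05

$641.05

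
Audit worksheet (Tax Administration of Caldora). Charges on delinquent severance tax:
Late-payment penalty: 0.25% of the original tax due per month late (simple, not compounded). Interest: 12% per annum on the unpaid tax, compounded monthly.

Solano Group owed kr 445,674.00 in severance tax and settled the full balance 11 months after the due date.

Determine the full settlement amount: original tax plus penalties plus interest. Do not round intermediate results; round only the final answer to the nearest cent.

Late-payment penalty = 0.25% × kr 445,674.00 × 11 mo = kr 12,256.04…
Interest (12%/yr ÷ 12 = 1%/month): kr 445,674.00 × ((1 + 0.01)^11 − 1) = kr 51,550.3747…
Total = kr 445,674.00 + kr 12,256.0350 + kr 51,550.3747… = kr 509,480.41

kr 509,480.41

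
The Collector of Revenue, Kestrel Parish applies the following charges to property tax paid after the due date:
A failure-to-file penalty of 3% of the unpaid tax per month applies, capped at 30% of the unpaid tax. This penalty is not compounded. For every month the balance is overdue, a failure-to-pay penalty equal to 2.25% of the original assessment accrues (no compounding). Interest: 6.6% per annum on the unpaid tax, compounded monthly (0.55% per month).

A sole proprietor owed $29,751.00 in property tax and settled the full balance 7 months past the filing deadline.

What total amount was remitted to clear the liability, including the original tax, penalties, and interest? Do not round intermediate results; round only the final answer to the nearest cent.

Failure-to-file: 7 × 3% × $29,751.00 = $6,247.71 (under the 30% cap)
Failure-to-pay penalty = 2.25% × $29,751.00 × 7 mo = $4,685.78…
Interest: $29,751.00 × ((1 + 0.0055)^7 − 1) = $29,751.00 × 0.0391411… = $1,164.4870…
Total = $29,751.00 + $10,933.4925 + $1,164.4870… = $41,848.98

$41,848.98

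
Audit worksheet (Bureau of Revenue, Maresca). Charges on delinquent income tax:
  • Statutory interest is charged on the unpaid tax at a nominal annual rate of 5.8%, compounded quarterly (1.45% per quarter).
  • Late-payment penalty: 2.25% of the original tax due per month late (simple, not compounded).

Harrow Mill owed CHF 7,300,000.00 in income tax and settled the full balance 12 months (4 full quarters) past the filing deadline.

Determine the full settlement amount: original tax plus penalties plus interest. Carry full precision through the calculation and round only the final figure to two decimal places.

CHF 9,703,698.29

Late-payment penalty = 2.25% × CHF 7,300,000.00 × 12 mo = CHF 1,971,000.00
Interest: CHF 7,300,000.00 × ((1 + 0.0145)^4 − 1) = CHF 7,300,000.00 × 0.0592737… = CHF 432,698.2925…
Total = CHF 7,300,000.00 + CHF 1,971,000.0000 + CHF 432,698.2925… = CHF 9,703,698.29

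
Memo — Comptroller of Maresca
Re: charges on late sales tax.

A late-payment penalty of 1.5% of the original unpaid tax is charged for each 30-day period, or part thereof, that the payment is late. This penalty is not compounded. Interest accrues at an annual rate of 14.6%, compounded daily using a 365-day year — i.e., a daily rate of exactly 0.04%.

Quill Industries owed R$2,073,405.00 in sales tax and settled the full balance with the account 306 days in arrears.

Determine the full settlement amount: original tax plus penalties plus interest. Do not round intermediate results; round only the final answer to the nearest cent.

Penalty periods: ⌈306/30⌉ = 11; penalty = 11 × 1.5% × R$2,073,405.00 = R$342,111.83…
Interest: R$2,073,405.00 × ((1 + 0.0004)^306 − 1) = R$2,073,405.00 × 0.13017843… = R$269,912.6161…
Total = R$2,073,405.00 + R$342,111.8250 + R$269,912.6161… = R$2,685,429.44

R$2,685,429.44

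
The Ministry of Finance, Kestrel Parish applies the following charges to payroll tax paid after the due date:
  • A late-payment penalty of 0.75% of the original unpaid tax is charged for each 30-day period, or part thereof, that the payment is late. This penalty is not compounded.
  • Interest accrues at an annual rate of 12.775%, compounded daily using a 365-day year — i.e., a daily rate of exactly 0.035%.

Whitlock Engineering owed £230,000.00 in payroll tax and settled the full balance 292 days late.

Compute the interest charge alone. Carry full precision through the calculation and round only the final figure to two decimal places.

£24,744.59

Interest: £230,000.00 × ((1 + 0.00035)^292 − 1) = £230,000.00 × 0.10758517… = £24,744.5881…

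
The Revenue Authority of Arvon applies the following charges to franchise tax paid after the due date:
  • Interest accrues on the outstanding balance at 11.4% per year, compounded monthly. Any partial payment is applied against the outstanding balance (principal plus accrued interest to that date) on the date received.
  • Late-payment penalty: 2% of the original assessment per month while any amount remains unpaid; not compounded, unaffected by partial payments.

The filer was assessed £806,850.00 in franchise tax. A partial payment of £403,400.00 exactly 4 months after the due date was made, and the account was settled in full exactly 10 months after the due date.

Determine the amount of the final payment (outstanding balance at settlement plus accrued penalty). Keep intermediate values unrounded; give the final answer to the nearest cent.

£621,285.11

Monthly rate = 11.4% ÷ 12 = 0.95%
Balance at month 4: £806,850.0000 × (1 + 0.0095)^4 = £837,949.9829…
After £403,400.00 payment: £837,949.9829… − £403,400.00 = £434,549.9829…
Balance at month 10: £434,549.9829… × (1 + 0.0095)^6 = £459,915.1087…
Penalty: 10 × 2% × £806,850.00 = £161,370.00
Final settlement = outstanding balance + penalty = £459,915.1087… + £161,370.00 = £621,285.11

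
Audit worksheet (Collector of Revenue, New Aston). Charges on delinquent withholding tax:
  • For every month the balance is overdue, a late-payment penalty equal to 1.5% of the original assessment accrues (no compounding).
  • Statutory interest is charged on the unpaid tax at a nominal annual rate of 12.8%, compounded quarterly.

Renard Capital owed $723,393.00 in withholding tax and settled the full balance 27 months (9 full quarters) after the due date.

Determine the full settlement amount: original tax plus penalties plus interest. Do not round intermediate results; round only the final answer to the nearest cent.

Late-payment penalty = 1.5% × $723,393.00 × 27 mo = $292,974.17…
Interest (12.8%/yr ÷ 4 = 3.2%/quarter): $723,393.00 × ((1 + 0.032)^9 − 1) = $237,094.1911…
Total = $723,393.00 + $292,974.1650 + $237,094.1911… = $1,253,461.36

$1,253,461.36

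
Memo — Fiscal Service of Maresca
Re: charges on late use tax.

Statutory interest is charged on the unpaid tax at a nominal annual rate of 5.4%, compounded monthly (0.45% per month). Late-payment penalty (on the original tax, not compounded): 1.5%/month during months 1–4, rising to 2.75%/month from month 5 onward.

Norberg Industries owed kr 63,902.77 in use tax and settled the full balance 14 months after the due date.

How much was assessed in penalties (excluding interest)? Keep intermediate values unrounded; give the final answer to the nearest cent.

Penalty, months 1–4: 4 × 1.5% × kr 63,902.77 = kr 3,834.17…
Penalty, months 5–14: 10 × 2.75% × kr 63,902.77 = kr 17,573.26…
Total penalty = kr 3,834.17… + kr 17,573.26… = kr 21,407.43

kr 21,407.43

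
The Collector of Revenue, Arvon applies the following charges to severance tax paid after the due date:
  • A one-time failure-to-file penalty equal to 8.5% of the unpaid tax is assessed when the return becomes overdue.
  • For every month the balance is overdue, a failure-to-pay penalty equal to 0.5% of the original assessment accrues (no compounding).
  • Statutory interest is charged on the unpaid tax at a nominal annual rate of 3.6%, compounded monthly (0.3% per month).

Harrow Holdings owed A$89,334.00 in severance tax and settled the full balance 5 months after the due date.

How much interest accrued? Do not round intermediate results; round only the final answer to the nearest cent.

Interest: A$89,334.00 × ((1 + 0.003)^5 − 1) = A$89,334.00 × 0.0150903… = A$1,348.0742…

A$1,348.07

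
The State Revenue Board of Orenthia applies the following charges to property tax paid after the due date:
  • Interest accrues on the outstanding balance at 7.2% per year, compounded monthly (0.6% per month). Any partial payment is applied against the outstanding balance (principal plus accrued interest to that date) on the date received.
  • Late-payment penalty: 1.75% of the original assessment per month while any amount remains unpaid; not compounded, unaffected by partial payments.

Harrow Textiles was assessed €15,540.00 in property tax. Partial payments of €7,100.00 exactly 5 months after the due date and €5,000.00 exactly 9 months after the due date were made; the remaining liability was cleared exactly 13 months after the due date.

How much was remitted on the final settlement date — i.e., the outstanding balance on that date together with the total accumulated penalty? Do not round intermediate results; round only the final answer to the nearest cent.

€7,762.95

Balance at month 5: €15,540.0000 × (1 + 0.006)^5 = €16,011.8281…
After €7,100.00 payment: €16,011.8281… − €7,100.00 = €8,911.8281…
Balance at month 9: €8,911.8281… × (1 + 0.006)^4 = €9,127.6446…
After €5,000.00 payment: €9,127.6446… − €5,000.00 = €4,127.6446…
Balance at month 13: €4,127.6446… × (1 + 0.006)^4 = €4,227.6032…
Penalty: 13 × 1.75% × €15,540.00 = €3,535.35
Final settlement = outstanding balance + penalty = €4,227.6032… + €3,535.35 = €7,762.95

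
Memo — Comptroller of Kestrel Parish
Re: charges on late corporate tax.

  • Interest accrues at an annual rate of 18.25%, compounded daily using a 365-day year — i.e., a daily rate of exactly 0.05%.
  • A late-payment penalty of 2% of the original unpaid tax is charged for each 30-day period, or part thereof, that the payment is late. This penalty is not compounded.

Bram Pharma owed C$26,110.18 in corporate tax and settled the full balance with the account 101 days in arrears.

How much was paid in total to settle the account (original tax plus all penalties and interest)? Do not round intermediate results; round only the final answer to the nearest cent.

C$29,551.07

Penalty periods: ⌈101/30⌉ = 4; penalty = 4 × 2% × C$26,110.18 = C$2,088.81…
Interest: C$26,110.18 × ((1 + 0.0005)^101 − 1) = C$26,110.18 × 0.05178359… = C$1,352.0788…
Total = C$26,110.18 + C$2,088.8144 + C$1,352.0788… = C$29,551.07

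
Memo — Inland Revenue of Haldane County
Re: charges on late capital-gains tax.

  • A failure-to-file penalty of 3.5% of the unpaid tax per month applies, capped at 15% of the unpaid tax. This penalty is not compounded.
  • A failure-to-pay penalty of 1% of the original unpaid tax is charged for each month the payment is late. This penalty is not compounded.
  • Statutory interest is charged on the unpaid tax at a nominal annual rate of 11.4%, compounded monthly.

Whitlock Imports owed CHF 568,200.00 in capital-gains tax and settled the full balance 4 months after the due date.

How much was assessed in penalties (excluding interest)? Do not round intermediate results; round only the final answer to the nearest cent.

Failure-to-file: 4 × 3.5% × CHF 568,200.00 = CHF 79,548.00 (under the 15% cap)
Failure-to-pay penalty = 1% × CHF 568,200.00 × 4 mo = CHF 22,728.00
Total penalty = CHF 79,548.00 + CHF 22,728.00 = CHF 102,276.00

CHF 102,276.00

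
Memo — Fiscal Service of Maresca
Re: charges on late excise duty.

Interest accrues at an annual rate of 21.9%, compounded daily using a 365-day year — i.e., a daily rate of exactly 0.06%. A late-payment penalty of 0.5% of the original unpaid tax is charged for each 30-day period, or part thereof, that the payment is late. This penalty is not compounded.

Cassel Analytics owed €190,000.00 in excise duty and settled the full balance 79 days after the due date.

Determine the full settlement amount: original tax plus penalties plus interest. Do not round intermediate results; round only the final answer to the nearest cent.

Penalty periods: ⌈79/30⌉ = 3; penalty = 3 × 0.5% × €190,000.00 = €2,850.00
Interest: €190,000.00 × ((1 + 0.0006)^79 − 1) = €190,000.00 × 0.04852644… = €9,220.0231…
Total = €190,000.00 + €2,850.0000 + €9,220.0231… = €202,070.02

€202,070.02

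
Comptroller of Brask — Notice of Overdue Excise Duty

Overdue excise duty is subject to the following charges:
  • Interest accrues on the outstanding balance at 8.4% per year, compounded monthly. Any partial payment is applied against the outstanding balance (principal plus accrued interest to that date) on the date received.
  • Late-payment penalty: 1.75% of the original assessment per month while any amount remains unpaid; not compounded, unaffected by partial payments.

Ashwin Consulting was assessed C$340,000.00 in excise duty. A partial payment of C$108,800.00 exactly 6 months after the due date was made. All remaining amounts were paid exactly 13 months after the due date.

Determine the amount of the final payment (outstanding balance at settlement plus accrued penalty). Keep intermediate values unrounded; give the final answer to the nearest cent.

Monthly rate = 8.4% ÷ 12 = 0.7%
Balance at month 6: C$340,000.0000 × (1 + 0.007)^6 = C$354,532.2447…
After C$108,800.00 payment: C$354,532.2447… − C$108,800.00 = C$245,732.2447…
Balance at month 13: C$245,732.2447… × (1 + 0.007)^7 = C$258,028.9539…
Penalty: 13 × 1.75% × C$340,000.00 = C$77,350.00
Final settlement = outstanding balance + penalty = C$258,028.9539… + C$77,350.00 = C$335,378.95

C$335,378.95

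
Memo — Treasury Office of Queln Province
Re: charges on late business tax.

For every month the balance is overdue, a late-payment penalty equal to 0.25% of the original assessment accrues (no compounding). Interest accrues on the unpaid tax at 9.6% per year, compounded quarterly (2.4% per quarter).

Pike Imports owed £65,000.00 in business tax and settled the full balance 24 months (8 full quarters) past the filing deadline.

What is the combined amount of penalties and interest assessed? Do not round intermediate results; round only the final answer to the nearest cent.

£17,480.18

Late-payment penalty: 24 × 0.25% × £65,000.00 = £3,900.00
Interest: £65,000.00 × ((1 + 0.024)^8 − 1) = £65,000.00 × 0.2089258… = £13,580.1783…
Penalties + interest = £3,900.0000 + £13,580.1783… = £17,480.18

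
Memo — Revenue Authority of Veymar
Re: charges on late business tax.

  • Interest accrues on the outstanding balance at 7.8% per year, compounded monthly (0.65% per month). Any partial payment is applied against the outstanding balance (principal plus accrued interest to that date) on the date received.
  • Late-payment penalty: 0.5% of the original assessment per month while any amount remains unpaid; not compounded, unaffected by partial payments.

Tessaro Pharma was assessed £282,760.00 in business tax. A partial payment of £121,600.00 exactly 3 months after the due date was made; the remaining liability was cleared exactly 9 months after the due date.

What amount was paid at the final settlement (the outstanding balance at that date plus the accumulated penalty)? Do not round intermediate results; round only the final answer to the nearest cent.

£186,042.19

Balance at month 3: £282,760.0000 × (1 + 0.0065)^3 = £288,309.7375…
After £121,600.00 payment: £288,309.7375… − £121,600.00 = £166,709.7375…
Balance at month 9: £166,709.7375… × (1 + 0.0065)^6 = £173,317.9897…
Penalty: 9 × 0.5% × £282,760.00 = £12,724.20
Final settlement = outstanding balance + penalty = £173,317.9897… + £12,724.20 = £186,042.19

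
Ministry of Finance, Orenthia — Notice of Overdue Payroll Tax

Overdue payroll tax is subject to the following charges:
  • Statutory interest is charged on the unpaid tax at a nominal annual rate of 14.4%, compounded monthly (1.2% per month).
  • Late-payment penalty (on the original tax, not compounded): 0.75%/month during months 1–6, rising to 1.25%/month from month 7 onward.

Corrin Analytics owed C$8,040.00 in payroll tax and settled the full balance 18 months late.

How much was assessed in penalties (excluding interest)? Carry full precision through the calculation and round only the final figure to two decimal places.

Penalty, months 1–6: 6 × 0.75% × C$8,040.00 = C$361.80
Penalty, months 7–18: 12 × 1.25% × C$8,040.00 = C$1,206.00
Total penalty = C$361.80 + C$1,206.00 = C$1,567.80

C$1,567.80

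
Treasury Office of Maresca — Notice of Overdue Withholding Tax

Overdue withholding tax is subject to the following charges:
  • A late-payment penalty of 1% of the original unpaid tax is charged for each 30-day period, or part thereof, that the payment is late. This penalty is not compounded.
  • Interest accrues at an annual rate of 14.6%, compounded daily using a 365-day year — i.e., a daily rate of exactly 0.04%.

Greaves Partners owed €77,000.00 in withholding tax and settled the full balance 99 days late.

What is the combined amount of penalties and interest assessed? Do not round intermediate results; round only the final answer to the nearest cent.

€6,189.74

Penalty periods: ⌈99/30⌉ = 4; penalty = 4 × 1% × €77,000.00 = €3,080.00
Interest: €77,000.00 × ((1 + 0.0004)^99 − 1) = €77,000.00 × 0.04038630… = €3,109.7447…
Penalties + interest = €3,080.0000 + €3,109.7447… = €6,189.74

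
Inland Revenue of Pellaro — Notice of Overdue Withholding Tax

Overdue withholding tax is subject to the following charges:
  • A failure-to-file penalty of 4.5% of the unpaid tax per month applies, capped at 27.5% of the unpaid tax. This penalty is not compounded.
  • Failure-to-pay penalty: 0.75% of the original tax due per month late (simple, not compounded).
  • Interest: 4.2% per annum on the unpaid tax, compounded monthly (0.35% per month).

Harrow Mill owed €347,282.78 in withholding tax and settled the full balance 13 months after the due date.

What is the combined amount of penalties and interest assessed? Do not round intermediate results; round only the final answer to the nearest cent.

€145,500.33

Failure-to-file: 13 × 4.5% × €347,282.78 = €203,160.43…, capped at 27.5% × €347,282.78 = €95,502.76…
Failure-to-pay penalty: 13 × 0.75% × €347,282.78 = €33,860.07…
Interest: €347,282.78 × ((1 + 0.0035)^13 − 1) = €347,282.78 × 0.0464679… = €16,137.4912…
Penalties + interest = €129,362.8356… + €16,137.4912… = €145,500.33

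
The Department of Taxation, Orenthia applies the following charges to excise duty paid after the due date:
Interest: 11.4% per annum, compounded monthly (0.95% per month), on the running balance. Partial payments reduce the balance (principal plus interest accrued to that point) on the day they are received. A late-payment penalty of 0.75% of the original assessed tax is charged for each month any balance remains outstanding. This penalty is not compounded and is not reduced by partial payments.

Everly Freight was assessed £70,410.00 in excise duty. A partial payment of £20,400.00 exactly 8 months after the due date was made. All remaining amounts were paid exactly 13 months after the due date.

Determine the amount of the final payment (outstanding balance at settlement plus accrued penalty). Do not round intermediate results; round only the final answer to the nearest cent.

Balance at month 8: £70,410.0000 × (1 + 0.0095)^8 = £75,942.5071…
After £20,400.00 payment: £75,942.5071… − £20,400.00 = £55,542.5071…
Balance at month 13: £55,542.5071… × (1 + 0.0095)^5 = £58,231.3818…
Penalty: 13 × 0.75% × £70,410.00 = £6,864.98…
Final settlement = outstanding balance + penalty = £58,231.3818… + £6,864.98… = £65,096.36

£65,096.36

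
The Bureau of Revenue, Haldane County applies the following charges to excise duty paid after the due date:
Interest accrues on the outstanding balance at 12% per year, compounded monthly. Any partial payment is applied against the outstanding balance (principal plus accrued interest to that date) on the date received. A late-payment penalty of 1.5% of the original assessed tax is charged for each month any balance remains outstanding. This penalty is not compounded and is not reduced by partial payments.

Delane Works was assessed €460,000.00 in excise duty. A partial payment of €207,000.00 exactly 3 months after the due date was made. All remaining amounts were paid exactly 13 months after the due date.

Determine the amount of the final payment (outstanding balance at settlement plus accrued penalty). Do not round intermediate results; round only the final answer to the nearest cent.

Monthly rate = 12% ÷ 12 = 1%
Balance at month 3: €460,000.0000 × (1 + 0.01)^3 = €473,938.4600
After €207,000.00 payment: €473,938.4600 − €207,000.00 = €266,938.4600
Balance at month 13: €266,938.4600 × (1 + 0.01)^10 = €294,866.1290…
Penalty: 13 × 1.5% × €460,000.00 = €89,700.00
Final settlement = outstanding balance + penalty = €294,866.1290… + €89,700.00 = €384,566.13

€384,566.13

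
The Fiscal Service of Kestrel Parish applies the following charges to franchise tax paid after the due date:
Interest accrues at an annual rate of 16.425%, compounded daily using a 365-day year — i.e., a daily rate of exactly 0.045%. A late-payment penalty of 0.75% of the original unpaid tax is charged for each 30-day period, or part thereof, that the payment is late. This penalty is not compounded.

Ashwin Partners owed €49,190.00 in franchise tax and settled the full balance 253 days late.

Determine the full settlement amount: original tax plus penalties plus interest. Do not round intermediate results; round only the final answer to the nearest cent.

€58,440.44

Penalty periods: ⌈253/30⌉ = 9; penalty = 9 × 0.75% × €49,190.00 = €3,320.33…
Interest: €49,190.00 × ((1 + 0.00045)^253 − 1) = €49,190.00 × 0.12055533… = €5,930.1166…
Total = €49,190.00 + €3,320.3250 + €5,930.1166… = €58,440.44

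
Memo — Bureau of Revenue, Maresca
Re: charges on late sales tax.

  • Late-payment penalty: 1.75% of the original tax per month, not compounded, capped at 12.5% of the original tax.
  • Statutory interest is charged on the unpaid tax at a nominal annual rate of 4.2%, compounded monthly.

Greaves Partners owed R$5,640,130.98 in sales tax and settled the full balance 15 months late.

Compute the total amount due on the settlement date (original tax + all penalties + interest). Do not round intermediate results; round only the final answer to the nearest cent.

Penalty (uncapped): 15 × 1.75% × R$5,640,130.98 = R$1,480,534.38…; cap = 12.5% × R$5,640,130.98 = R$705,016.37… → penalty = R$705,016.37…
Interest (4.2%/yr ÷ 12 = 0.35%/month): R$5,640,130.98 × ((1 + 0.0035)^15 − 1) = R$303,472.6875…
Total = R$5,640,130.98 + R$705,016.3725 + R$303,472.6875… = R$6,648,620.04

R$6,648,620.04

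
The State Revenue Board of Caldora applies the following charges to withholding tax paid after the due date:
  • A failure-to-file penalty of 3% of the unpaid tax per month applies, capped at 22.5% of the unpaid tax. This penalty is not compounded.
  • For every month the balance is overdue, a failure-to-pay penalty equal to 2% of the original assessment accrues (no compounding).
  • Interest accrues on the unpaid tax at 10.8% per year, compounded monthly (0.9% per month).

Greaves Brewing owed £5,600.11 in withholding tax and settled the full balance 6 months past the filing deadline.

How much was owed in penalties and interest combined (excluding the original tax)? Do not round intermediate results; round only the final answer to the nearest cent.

Failure-to-file: 6 × 3% × £5,600.11 = £1,008.02… (under the 22.5% cap)
Failure-to-pay penalty = 2% × £5,600.11 × 6 mo = £672.01…
Interest: £5,600.11 × ((1 + 0.009)^6 − 1) = £5,600.11 × 0.0552297… = £309.2923…
Penalties + interest = £1,680.0330 + £309.2923… = £1,989.33

£1,989.33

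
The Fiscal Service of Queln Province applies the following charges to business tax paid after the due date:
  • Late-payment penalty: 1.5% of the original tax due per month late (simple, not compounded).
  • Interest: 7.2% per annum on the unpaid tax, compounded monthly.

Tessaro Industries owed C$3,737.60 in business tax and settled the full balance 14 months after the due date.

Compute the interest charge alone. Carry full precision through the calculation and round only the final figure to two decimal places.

C$326.50

Interest (7.2%/yr ÷ 12 = 0.6%/month): C$3,737.60 × ((1 + 0.006)^14 − 1) = C$326.5016…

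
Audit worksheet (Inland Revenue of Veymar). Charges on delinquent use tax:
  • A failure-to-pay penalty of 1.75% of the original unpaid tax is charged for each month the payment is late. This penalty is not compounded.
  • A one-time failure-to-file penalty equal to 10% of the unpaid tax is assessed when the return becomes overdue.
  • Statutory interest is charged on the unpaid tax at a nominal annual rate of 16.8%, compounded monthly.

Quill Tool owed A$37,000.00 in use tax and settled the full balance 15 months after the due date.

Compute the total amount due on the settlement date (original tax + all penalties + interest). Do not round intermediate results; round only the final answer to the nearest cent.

Failure-to-file penalty: 10% × A$37,000.00 = A$3,700.00
Failure-to-pay penalty = 1.75% × A$37,000.00 × 15 mo = A$9,712.50
Interest (16.8%/yr ÷ 12 = 1.4%/month): A$37,000.00 × ((1 + 0.014)^15 − 1) = A$8,579.6566…
Total = A$37,000.00 + A$13,412.5000 + A$8,579.6566… = A$58,992.16

A$58,992.16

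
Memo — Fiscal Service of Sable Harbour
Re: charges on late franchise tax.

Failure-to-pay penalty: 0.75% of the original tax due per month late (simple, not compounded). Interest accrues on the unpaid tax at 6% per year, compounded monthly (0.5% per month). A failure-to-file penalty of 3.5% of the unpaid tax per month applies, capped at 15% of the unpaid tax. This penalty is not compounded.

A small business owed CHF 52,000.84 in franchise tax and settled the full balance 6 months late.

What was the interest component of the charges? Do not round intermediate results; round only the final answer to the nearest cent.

Interest: CHF 52,000.84 × ((1 + 0.005)^6 − 1) = CHF 52,000.84 × 0.0303775… = CHF 1,579.6560…

CHF 1,579.66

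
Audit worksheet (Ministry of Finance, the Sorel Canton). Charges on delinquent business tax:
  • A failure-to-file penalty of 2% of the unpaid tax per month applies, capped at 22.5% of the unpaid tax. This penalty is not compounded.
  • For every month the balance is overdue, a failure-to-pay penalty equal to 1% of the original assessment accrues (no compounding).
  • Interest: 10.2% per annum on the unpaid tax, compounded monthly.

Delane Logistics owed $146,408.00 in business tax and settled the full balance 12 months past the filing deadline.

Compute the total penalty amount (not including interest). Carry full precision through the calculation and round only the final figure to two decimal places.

$50,510.76

Failure-to-file: 12 × 2% × $146,408.00 = $35,137.92, capped at 22.5% × $146,408.00 = $32,941.80
Failure-to-pay penalty: 12 × 1% × $146,408.00 = $17,568.96
Total penalty = $32,941.80 + $17,568.96 = $50,510.76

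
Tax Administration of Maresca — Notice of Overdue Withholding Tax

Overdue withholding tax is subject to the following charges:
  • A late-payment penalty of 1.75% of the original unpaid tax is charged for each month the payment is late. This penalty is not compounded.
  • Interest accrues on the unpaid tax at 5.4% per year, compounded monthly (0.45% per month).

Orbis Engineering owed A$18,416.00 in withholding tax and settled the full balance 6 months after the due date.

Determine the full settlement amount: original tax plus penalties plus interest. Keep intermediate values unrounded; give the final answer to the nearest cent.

Late-payment penalty = 1.75% × A$18,416.00 × 6 mo = A$1,933.68
Interest: A$18,416.00 × ((1 + 0.0045)^6 − 1) = A$18,416.00 × 0.0273056… = A$502.8595…
Total = A$18,416.00 + A$1,933.6800 + A$502.8595… = A$20,852.54

A$20,852.54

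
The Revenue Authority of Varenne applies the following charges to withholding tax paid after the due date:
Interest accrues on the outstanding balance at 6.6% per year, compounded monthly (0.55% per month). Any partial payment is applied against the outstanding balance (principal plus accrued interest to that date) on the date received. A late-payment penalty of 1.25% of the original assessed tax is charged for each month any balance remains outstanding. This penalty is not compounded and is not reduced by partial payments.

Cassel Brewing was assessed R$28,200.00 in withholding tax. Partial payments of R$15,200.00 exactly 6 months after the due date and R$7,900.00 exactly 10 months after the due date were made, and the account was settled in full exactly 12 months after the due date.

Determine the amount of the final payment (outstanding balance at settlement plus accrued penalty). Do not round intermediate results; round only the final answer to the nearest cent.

R$10,652.86

Balance at month 6: R$28,200.0000 × (1 + 0.0055)^6 = R$29,143.4900…
After R$15,200.00 payment: R$29,143.4900… − R$15,200.00 = R$13,943.4900…
Balance at month 10: R$13,943.4900… × (1 + 0.0055)^4 = R$14,252.7868…
After R$7,900.00 payment: R$14,252.7868… − R$7,900.00 = R$6,352.7868…
Balance at month 12: R$6,352.7868… × (1 + 0.0055)^2 = R$6,422.8596…
Penalty: 12 × 1.25% × R$28,200.00 = R$4,230.00
Final settlement = outstanding balance + penalty = R$6,422.8596… + R$4,230.00 = R$10,652.86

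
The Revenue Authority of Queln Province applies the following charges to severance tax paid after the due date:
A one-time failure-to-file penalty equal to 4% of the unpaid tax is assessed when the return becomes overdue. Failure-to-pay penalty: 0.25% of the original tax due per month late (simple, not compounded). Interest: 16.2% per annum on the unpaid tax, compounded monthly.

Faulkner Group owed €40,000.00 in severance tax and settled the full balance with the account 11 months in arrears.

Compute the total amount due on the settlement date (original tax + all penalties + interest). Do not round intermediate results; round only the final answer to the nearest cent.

Failure-to-file penalty: 4% × €40,000.00 = €1,600.00
Failure-to-pay penalty: 11 × 0.25% × €40,000.00 = €1,100.00
Interest (16.2%/yr ÷ 12 = 1.35%/month): €40,000.00 × ((1 + 0.0135)^11 − 1) = €6,357.6353…
Total = €40,000.00 + €2,700.0000 + €6,357.6353… = €49,057.64

€49,057.64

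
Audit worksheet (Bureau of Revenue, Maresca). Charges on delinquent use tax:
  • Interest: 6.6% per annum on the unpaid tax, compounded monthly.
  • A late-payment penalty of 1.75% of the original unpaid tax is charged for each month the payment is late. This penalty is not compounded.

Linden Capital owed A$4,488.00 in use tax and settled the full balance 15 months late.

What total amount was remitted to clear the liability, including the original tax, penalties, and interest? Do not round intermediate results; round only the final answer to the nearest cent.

A$6,050.96

Late-payment penalty = 1.75% × A$4,488.00 × 15 mo = A$1,178.10
Interest (6.6%/yr ÷ 12 = 0.55%/month): A$4,488.00 × ((1 + 0.0055)^15 − 1) = A$384.8604…
Total = A$4,488.00 + A$1,178.1000 + A$384.8604… = A$6,050.96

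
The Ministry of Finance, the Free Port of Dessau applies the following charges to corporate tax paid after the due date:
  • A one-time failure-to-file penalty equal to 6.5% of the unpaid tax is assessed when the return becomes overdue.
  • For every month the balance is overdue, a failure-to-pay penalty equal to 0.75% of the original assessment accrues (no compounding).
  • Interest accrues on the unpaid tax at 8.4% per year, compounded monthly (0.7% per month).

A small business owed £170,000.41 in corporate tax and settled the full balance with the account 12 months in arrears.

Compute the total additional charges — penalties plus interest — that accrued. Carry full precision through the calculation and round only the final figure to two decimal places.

Failure-to-file penalty: 6.5% × £170,000.41 = £11,050.03…
Failure-to-pay penalty = 0.75% × £170,000.41 × 12 mo = £15,300.04…
Interest: £170,000.41 × ((1 + 0.007)^12 − 1) = £170,000.41 × 0.0873107… = £14,842.8483…
Penalties + interest = £26,350.0636… + £14,842.8483… = £41,192.91

£41,192.91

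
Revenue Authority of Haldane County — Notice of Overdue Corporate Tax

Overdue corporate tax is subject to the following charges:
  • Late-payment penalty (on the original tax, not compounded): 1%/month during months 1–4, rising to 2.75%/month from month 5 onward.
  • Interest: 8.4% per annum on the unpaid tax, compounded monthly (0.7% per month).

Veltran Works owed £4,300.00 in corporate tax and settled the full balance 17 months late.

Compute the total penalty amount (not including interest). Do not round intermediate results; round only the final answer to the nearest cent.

Penalty, months 1–4: 4 × 1% × £4,300.00 = £172.00
Penalty, months 5–17: 13 × 2.75% × £4,300.00 = £1,537.25
Total penalty = £172.00 + £1,537.25 = £1,709.25

£1,709.25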